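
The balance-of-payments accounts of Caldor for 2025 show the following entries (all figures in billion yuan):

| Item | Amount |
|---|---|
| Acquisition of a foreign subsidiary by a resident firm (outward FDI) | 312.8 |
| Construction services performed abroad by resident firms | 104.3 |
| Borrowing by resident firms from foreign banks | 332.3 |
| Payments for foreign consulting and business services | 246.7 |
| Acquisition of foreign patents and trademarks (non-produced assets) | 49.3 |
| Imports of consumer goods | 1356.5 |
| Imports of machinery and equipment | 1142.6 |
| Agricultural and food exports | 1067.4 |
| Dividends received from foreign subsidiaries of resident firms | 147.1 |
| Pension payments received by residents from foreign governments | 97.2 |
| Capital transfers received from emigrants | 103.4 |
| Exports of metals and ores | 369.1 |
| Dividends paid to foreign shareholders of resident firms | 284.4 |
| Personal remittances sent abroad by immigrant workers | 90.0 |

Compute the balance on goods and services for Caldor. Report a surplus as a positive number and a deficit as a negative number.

Goods: -1356.5 + 1067.4 - 1142.6 + 369.1 = -1062.6
Services: -246.7 + 104.3 = -142.4
Trade balance = -1062.6 + (-142.4) = -1205.0
(Excluded from the trade balance — financial account: acquisition of a foreign subsidiary by a resident firm (outward FDI) 312.8, borrowing by resident firms from foreign banks 332.3; capital account: acquisition of foreign patents and trademarks (non-produced assets) 49.3, capital transfers received from emigrants 103.4; primary income: dividends received from foreign subsidiaries of resident firms 147.1, dividends paid to foreign shareholders of resident firms 284.4; secondary income: pension payments received by residents from foreign governments 97.2, personal remittances sent abroad by immigrant workers 90.0.)

-1205.0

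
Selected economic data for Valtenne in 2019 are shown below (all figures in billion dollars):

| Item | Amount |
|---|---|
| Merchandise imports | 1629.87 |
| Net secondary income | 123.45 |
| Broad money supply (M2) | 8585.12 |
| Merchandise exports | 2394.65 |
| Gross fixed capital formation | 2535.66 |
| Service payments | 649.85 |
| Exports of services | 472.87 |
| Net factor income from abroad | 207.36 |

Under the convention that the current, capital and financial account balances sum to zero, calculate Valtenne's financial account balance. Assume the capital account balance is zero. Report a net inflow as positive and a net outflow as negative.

Goods balance = 2394.65 - 1629.87 = 764.78
Services balance = 472.87 - 649.85 = -176.98
Trade balance (goods + services) = 764.78 + (-176.98) = 587.80
Net primary income = 207.36
Net secondary income = 123.45
Current account = 587.80 + 207.36 + 123.45 = 918.61
Financial account = -(918.61) = -918.61

-918.61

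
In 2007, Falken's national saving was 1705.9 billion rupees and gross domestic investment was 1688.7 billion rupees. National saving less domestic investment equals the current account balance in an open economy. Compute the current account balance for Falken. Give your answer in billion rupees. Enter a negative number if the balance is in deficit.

CA = S - I = 1705.9 - 1688.7 = 17.2

17.2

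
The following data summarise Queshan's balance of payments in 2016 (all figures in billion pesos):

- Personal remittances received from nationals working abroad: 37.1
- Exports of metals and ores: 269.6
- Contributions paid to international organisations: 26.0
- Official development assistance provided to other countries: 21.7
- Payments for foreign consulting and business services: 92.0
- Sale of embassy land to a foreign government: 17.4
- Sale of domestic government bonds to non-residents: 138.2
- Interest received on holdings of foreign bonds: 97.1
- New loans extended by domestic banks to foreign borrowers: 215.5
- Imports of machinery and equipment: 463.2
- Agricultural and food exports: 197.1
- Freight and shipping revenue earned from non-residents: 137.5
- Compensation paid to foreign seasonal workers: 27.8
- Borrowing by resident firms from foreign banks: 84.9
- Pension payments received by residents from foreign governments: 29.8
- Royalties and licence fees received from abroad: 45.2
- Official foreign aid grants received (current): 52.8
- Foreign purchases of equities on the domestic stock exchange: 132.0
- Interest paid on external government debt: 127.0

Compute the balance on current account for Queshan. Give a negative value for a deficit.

Goods: -463.2 + 269.6 + 197.1 = 3.5
Services: -92.0 + 137.5 + 45.2 = 90.7
Primary income: -27.8 - 127.0 + 97.1 = -57.7
Secondary income: -21.7 + 29.8 + 52.8 + 37.1 - 26.0 = 72.0
Current account = 3.5 + 90.7 + (-57.7) + 72.0 = 108.5
(Excluded from the current account — capital account: sale of embassy land to a foreign government 17.4; financial account: sale of domestic government bonds to non-residents 138.2, new loans extended by domestic banks to foreign borrowers 215.5, borrowing by resident firms from foreign banks 84.9, foreign purchases of equities on the domestic stock exchange 132.0.)

108.5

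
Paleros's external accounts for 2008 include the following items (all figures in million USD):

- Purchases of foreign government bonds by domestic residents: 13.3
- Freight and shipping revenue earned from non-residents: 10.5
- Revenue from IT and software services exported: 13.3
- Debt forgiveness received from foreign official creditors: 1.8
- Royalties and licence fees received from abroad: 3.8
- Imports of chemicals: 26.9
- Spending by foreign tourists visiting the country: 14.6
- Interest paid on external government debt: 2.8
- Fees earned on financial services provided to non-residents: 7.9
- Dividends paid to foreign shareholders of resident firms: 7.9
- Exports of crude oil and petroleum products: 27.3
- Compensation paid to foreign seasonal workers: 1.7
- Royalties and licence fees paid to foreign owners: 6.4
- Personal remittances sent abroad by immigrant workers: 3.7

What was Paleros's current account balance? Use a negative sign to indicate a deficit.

Goods: 27.3 - 26.9 = 0.4
Services: 10.5 + 7.9 - 6.4 + 13.3 + 14.6 + 3.8 = 43.7
Primary income: -7.9 - 1.7 - 2.8 = -12.4
Secondary income: -3.7
Current account = 0.4 + 43.7 + (-12.4) + (-3.7) = 28.0
(Excluded from the current account — financial account: purchases of foreign government bonds by domestic residents 13.3; capital account: debt forgiveness received from foreign official creditors 1.8.)

28.0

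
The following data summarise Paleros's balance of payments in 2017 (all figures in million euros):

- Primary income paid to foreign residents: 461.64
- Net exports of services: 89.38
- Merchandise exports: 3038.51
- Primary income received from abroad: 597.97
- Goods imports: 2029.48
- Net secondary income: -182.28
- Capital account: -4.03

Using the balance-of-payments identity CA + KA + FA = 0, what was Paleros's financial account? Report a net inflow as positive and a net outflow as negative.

-1048.43

Goods balance = 3038.51 - 2029.48 = 1009.03
Services balance = 89.38
Trade balance (goods + services) = 1009.03 + 89.38 = 1098.41
Net primary income = 597.97 - 461.64 = 136.33
Net secondary income = -182.28
Current account = 1098.41 + 136.33 + (-182.28) = 1052.46
Financial account = -(1052.46 + (-4.03)) = -1048.43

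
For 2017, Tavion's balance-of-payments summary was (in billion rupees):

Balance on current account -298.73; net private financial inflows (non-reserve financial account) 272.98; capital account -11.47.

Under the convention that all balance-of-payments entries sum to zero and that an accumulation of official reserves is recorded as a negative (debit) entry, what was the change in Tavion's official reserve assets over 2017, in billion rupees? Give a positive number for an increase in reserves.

Official reserve transactions balance = -((-298.73) + (-11.47) + 272.98) = 37.22
An accumulation of reserves is recorded as a debit (negative entry), so the change in the stock of reserves is the negative of that balance.
Change in official reserves = -(37.22) = -37.22

-37.22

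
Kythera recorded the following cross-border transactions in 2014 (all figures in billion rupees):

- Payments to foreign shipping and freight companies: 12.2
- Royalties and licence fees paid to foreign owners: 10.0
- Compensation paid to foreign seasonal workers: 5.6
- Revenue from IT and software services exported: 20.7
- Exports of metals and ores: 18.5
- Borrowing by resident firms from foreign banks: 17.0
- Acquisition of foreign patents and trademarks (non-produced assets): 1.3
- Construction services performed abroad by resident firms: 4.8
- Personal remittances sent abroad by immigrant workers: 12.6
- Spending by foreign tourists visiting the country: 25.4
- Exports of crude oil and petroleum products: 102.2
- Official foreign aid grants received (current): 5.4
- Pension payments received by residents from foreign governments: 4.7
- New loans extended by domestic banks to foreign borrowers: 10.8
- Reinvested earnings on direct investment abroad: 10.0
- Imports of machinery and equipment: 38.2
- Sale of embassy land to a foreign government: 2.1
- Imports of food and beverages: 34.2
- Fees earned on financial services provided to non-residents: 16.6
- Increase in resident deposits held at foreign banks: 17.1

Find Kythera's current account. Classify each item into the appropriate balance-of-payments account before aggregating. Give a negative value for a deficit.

95.5

Goods: 18.5 + 102.2 - 38.2 - 34.2 = 48.3
Services: 4.8 - 10.0 + 16.6 + 20.7 - 12.2 + 25.4 = 45.3
Primary income: 10.0 - 5.6 = 4.4
Secondary income: -12.6 + 4.7 + 5.4 = -2.5
Current account = 48.3 + 45.3 + 4.4 + (-2.5) = 95.5
(Excluded from the current account — financial account: borrowing by resident firms from foreign banks 17.0, new loans extended by domestic banks to foreign borrowers 10.8, increase in resident deposits held at foreign banks 17.1; capital account: acquisition of foreign patents and trademarks (non-produced assets) 1.3, sale of embassy land to a foreign government 2.1.)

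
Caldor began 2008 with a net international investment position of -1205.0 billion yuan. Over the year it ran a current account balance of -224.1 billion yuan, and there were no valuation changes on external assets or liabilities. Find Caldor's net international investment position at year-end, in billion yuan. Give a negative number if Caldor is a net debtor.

With no valuation effects, change in NIIP = current account = -224.1
End-of-year NIIP = -1205.0 + (-224.1) = -1429.1

-1429.1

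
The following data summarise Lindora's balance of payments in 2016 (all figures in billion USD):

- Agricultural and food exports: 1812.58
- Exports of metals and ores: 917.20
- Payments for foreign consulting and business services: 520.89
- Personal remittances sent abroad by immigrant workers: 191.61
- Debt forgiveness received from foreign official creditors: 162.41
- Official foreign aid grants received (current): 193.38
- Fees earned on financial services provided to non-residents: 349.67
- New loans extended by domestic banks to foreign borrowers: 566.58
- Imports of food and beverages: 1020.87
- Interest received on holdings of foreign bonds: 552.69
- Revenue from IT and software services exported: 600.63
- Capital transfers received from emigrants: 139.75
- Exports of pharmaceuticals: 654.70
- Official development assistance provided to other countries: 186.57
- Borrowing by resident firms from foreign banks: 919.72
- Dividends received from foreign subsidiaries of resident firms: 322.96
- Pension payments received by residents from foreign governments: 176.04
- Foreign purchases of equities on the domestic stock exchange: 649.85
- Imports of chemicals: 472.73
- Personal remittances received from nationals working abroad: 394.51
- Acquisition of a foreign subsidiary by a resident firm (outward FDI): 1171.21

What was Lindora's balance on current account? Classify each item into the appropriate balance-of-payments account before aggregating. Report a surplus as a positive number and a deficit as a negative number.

Goods: -472.73 - 1020.87 + 917.20 + 1812.58 + 654.70 = 1890.88
Services: 600.63 + 349.67 - 520.89 = 429.41
Primary income: 322.96 + 552.69 = 875.65
Secondary income: 193.38 - 191.61 + 176.04 + 394.51 - 186.57 = 385.75
Current account = 1890.88 + 429.41 + 875.65 + 385.75 = 3581.69
(Excluded from the current account — capital account: debt forgiveness received from foreign official creditors 162.41, capital transfers received from emigrants 139.75; financial account: new loans extended by domestic banks to foreign borrowers 566.58, borrowing by resident firms from foreign banks 919.72, foreign purchases of equities on the domestic stock exchange 649.85, acquisition of a foreign subsidiary by a resident firm (outward FDI) 1171.21.)

3581.69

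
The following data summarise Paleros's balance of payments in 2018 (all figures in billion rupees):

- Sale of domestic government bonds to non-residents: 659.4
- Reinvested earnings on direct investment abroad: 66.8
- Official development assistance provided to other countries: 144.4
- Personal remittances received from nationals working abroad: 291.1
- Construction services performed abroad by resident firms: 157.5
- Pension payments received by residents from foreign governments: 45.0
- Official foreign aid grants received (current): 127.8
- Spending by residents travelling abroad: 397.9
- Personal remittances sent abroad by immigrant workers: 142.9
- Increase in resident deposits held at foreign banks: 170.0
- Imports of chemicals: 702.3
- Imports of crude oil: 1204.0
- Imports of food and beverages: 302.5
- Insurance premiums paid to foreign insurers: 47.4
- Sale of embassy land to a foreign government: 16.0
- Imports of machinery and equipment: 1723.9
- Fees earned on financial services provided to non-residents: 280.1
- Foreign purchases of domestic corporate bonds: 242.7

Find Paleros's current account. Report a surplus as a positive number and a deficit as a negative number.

Goods: -1204.0 - 302.5 - 702.3 - 1723.9 = -3932.7
Services: -397.9 - 47.4 + 157.5 + 280.1 = -7.7
Primary income: 66.8
Secondary income: 291.1 - 144.4 + 45.0 + 127.8 - 142.9 = 176.6
Current account = (-3932.7) + (-7.7) + 66.8 + 176.6 = -3697.0
(Excluded from the current account — financial account: sale of domestic government bonds to non-residents 659.4, increase in resident deposits held at foreign banks 170.0, foreign purchases of domestic corporate bonds 242.7; capital account: sale of embassy land to a foreign government 16.0.)

-3697.0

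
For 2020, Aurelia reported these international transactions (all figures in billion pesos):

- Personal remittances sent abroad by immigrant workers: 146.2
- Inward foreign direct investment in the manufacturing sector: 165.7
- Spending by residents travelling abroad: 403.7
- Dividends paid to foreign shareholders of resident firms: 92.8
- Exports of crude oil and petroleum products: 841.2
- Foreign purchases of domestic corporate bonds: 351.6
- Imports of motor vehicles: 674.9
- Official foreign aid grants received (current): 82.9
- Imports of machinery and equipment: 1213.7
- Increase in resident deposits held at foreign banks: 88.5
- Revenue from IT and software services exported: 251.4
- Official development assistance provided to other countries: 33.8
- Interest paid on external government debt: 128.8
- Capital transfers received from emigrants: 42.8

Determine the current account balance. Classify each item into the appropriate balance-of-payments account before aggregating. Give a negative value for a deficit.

Goods: -674.9 - 1213.7 + 841.2 = -1047.4
Services: -403.7 + 251.4 = -152.3
Primary income: -128.8 - 92.8 = -221.6
Secondary income: -33.8 + 82.9 - 146.2 = -97.1
Current account = (-1047.4) + (-152.3) + (-221.6) + (-97.1) = -1518.4
(Excluded from the current account — financial account: inward foreign direct investment in the manufacturing sector 165.7, foreign purchases of domestic corporate bonds 351.6, increase in resident deposits held at foreign banks 88.5; capital account: capital transfers received from emigrants 42.8.)

-1518.4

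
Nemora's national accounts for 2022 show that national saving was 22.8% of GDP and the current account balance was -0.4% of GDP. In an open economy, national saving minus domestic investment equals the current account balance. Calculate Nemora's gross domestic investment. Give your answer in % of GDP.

23.2

I = S - CA = 22.8 - (-0.4) = 23.2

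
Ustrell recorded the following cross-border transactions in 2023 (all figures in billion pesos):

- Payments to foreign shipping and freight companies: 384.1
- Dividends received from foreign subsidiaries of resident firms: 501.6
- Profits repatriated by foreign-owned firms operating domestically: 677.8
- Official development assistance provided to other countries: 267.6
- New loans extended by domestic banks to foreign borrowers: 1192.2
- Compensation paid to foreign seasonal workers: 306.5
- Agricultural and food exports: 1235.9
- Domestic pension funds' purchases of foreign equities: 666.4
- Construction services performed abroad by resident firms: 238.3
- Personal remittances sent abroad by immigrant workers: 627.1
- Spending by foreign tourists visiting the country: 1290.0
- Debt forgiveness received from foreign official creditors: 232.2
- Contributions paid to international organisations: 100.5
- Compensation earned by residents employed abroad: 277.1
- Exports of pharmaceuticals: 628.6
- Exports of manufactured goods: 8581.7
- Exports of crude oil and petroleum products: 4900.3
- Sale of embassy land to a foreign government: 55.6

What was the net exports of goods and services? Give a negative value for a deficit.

16490.7

Goods: 628.6 + 8581.7 + 4900.3 + 1235.9 = 15346.5
Services: 238.3 + 1290.0 - 384.1 = 1144.2
Trade balance = 15346.5 + 1144.2 = 16490.7
(Excluded from the trade balance — primary income: dividends received from foreign subsidiaries of resident firms 501.6, profits repatriated by foreign-owned firms operating domestically 677.8, compensation paid to foreign seasonal workers 306.5, compensation earned by residents employed abroad 277.1; secondary income: official development assistance provided to other countries 267.6, personal remittances sent abroad by immigrant workers 627.1, contributions paid to international organisations 100.5; financial account: new loans extended by domestic banks to foreign borrowers 1192.2, domestic pension funds' purchases of foreign equities 666.4; capital account: debt forgiveness received from foreign official creditors 232.2, sale of embassy land to a foreign government 55.6.)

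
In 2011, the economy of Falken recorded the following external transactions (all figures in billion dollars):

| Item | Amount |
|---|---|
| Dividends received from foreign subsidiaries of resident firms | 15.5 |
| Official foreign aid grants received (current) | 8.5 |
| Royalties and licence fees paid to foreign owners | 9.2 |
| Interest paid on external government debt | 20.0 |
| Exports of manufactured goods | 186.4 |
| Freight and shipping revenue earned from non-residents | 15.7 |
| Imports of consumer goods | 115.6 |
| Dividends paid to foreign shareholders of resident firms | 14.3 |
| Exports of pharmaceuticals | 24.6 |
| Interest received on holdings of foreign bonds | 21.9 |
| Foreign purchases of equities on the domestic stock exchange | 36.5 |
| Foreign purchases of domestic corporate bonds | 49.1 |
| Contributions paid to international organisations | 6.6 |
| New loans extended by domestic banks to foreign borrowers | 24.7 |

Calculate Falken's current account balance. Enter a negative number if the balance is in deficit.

Goods: -115.6 + 24.6 + 186.4 = 95.4
Services: 15.7 - 9.2 = 6.5
Primary income: -20.0 + 21.9 + 15.5 - 14.3 = 3.1
Secondary income: -6.6 + 8.5 = 1.9
Current account = 95.4 + 6.5 + 3.1 + 1.9 = 106.9
(Excluded from the current account — financial account: foreign purchases of equities on the domestic stock exchange 36.5, foreign purchases of domestic corporate bonds 49.1, new loans extended by domestic banks to foreign borrowers 24.7.)

106.9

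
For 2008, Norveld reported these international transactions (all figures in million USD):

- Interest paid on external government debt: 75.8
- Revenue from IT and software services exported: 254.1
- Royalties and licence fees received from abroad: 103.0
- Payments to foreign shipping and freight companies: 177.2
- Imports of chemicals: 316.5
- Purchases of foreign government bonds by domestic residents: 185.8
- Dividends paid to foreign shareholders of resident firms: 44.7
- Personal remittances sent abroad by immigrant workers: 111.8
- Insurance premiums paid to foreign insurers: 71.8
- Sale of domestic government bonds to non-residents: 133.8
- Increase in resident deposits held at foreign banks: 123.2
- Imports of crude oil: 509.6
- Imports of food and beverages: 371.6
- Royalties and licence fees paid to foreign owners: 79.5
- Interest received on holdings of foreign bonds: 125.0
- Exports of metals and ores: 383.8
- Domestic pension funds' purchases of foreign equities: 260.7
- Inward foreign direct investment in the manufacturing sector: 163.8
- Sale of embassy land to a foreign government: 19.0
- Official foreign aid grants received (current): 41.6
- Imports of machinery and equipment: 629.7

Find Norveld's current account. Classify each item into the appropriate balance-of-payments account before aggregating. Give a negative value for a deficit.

Goods: -316.5 - 371.6 - 629.7 + 383.8 - 509.6 = -1443.6
Services: -79.5 - 71.8 - 177.2 + 254.1 + 103.0 = 28.6
Primary income: -44.7 + 125.0 - 75.8 = 4.5
Secondary income: -111.8 + 41.6 = -70.2
Current account = (-1443.6) + 28.6 + 4.5 + (-70.2) = -1480.7
(Excluded from the current account — financial account: purchases of foreign government bonds by domestic residents 185.8, sale of domestic government bonds to non-residents 133.8, increase in resident deposits held at foreign banks 123.2, domestic pension funds' purchases of foreign equities 260.7, inward foreign direct investment in the manufacturing sector 163.8; capital account: sale of embassy land to a foreign government 19.0.)

-1480.7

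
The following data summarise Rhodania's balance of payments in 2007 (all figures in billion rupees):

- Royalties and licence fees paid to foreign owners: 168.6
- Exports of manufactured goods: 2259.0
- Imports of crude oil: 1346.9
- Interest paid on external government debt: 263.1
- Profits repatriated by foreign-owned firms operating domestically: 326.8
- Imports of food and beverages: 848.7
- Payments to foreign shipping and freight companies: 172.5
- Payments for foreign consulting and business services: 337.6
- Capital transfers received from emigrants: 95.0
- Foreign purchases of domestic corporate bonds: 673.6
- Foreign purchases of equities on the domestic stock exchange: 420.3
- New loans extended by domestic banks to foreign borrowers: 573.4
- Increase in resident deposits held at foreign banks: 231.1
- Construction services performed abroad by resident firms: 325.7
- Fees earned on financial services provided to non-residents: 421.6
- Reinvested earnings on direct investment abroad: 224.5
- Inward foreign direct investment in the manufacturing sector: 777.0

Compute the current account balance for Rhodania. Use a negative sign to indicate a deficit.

-233.4

Goods: -848.7 - 1346.9 + 2259.0 = 63.4
Services: -337.6 - 168.6 + 325.7 + 421.6 - 172.5 = 68.6
Primary income: -263.1 + 224.5 - 326.8 = -365.4
Current account = 63.4 + 68.6 + (-365.4) = -233.4
(Excluded from the current account — capital account: capital transfers received from emigrants 95.0; financial account: foreign purchases of domestic corporate bonds 673.6, foreign purchases of equities on the domestic stock exchange 420.3, new loans extended by domestic banks to foreign borrowers 573.4, increase in resident deposits held at foreign banks 231.1, inward foreign direct investment in the manufacturing sector 777.0.)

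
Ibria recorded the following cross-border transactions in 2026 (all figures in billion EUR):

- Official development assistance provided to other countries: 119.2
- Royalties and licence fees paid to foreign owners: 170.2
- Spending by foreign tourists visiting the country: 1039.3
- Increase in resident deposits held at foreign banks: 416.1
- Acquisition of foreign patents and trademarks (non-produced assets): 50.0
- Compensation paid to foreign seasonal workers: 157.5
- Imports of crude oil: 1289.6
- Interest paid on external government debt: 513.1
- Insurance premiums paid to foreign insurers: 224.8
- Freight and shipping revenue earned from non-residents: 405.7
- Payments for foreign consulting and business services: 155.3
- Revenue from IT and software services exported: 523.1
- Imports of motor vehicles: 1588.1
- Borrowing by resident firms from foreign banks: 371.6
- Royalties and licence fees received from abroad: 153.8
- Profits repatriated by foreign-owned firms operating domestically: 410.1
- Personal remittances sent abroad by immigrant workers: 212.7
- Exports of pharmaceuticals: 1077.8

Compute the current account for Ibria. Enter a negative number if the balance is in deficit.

-1640.9

Goods: 1077.8 - 1588.1 - 1289.6 = -1799.9
Services: 405.7 - 170.2 - 224.8 + 153.8 + 1039.3 - 155.3 + 523.1 = 1571.6
Primary income: -410.1 - 513.1 - 157.5 = -1080.7
Secondary income: -119.2 - 212.7 = -331.9
Current account = (-1799.9) + 1571.6 + (-1080.7) + (-331.9) = -1640.9
(Excluded from the current account — financial account: increase in resident deposits held at foreign banks 416.1, borrowing by resident firms from foreign banks 371.6; capital account: acquisition of foreign patents and trademarks (non-produced assets) 50.0.)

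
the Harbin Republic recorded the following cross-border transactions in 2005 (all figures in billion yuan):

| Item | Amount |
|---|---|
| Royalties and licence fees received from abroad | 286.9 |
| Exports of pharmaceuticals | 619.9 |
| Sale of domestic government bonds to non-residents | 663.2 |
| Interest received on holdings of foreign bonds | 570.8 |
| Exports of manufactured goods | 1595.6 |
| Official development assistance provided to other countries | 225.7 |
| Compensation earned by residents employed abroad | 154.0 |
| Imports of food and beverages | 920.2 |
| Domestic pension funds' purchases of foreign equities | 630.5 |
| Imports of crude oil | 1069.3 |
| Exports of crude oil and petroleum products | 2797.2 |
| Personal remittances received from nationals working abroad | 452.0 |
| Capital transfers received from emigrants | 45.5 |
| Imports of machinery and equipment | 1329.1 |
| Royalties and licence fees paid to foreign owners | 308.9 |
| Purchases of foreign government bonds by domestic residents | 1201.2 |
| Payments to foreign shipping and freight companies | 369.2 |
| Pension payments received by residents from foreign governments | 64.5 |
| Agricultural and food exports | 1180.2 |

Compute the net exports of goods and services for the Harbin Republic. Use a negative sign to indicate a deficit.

2483.1

Goods: 619.9 - 920.2 + 1595.6 - 1329.1 + 2797.2 + 1180.2 - 1069.3 = 2874.3
Services: 286.9 - 369.2 - 308.9 = -391.2
Trade balance = 2874.3 + (-391.2) = 2483.1
(Excluded from the trade balance — financial account: sale of domestic government bonds to non-residents 663.2, domestic pension funds' purchases of foreign equities 630.5, purchases of foreign government bonds by domestic residents 1201.2; primary income: interest received on holdings of foreign bonds 570.8, compensation earned by residents employed abroad 154.0; secondary income: official development assistance provided to other countries 225.7, personal remittances received from nationals working abroad 452.0, pension payments received by residents from foreign governments 64.5; capital account: capital transfers received from emigrants 45.5.)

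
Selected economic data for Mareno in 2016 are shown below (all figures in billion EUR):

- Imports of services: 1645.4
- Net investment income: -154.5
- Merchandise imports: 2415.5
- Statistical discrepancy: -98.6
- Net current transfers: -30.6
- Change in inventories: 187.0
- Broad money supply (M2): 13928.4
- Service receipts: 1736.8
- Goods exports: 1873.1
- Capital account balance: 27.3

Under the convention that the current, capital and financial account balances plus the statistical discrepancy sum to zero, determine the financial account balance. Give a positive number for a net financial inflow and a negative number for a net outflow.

707.4

Goods balance = 1873.1 - 2415.5 = -542.4
Services balance = 1736.8 - 1645.4 = 91.4
Trade balance (goods + services) = -542.4 + 91.4 = -451.0
Net primary income = -154.5
Net secondary income = -30.6
Current account = -451.0 + (-154.5) + (-30.6) = -636.1
Financial account = -(-636.1 + 27.3 + (-98.6)) = 707.4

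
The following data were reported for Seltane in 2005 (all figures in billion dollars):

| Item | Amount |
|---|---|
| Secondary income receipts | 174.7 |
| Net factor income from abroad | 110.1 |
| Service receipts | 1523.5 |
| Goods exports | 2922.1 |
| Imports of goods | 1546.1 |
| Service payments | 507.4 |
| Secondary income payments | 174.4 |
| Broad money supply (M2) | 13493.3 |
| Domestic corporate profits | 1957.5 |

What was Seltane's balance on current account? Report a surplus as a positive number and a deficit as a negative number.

Goods balance = 2922.1 - 1546.1 = 1376.0
Services balance = 1523.5 - 507.4 = 1016.1
Trade balance (goods + services) = 1376.0 + 1016.1 = 2392.1
Net primary income = 110.1
Net secondary income = 174.7 - 174.4 = 0.3
Current account = 2392.1 + 110.1 + 0.3 = 2502.5

2502.5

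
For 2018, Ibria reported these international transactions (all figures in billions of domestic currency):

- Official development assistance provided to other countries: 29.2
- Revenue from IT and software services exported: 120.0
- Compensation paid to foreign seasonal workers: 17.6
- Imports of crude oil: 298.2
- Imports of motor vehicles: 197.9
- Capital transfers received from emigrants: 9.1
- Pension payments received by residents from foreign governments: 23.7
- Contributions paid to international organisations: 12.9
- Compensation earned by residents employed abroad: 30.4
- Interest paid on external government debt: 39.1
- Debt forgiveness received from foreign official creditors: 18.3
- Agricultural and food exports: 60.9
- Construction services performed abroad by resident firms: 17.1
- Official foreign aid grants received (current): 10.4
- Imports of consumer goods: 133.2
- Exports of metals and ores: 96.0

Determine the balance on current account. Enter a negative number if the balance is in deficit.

-369.6

Goods: -197.9 - 133.2 + 96.0 + 60.9 - 298.2 = -472.4
Services: 120.0 + 17.1 = 137.1
Primary income: -39.1 + 30.4 - 17.6 = -26.3
Secondary income: -12.9 - 29.2 + 10.4 + 23.7 = -8.0
Current account = (-472.4) + 137.1 + (-26.3) + (-8.0) = -369.6
(Excluded from the current account — capital account: capital transfers received from emigrants 9.1, debt forgiveness received from foreign official creditors 18.3.)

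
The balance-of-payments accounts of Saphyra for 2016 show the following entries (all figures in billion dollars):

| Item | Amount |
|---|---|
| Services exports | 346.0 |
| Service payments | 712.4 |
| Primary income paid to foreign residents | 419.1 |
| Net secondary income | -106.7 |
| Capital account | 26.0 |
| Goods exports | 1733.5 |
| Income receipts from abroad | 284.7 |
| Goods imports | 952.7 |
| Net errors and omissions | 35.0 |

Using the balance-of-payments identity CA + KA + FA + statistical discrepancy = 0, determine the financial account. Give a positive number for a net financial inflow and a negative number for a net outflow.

Goods balance = 1733.5 - 952.7 = 780.8
Services balance = 346.0 - 712.4 = -366.4
Trade balance (goods + services) = 780.8 + (-366.4) = 414.4
Net primary income = 284.7 - 419.1 = -134.4
Net secondary income = -106.7
Current account = 414.4 + (-134.4) + (-106.7) = 173.3
Financial account = -(173.3 + 26.0 + 35.0) = -234.3

-234.3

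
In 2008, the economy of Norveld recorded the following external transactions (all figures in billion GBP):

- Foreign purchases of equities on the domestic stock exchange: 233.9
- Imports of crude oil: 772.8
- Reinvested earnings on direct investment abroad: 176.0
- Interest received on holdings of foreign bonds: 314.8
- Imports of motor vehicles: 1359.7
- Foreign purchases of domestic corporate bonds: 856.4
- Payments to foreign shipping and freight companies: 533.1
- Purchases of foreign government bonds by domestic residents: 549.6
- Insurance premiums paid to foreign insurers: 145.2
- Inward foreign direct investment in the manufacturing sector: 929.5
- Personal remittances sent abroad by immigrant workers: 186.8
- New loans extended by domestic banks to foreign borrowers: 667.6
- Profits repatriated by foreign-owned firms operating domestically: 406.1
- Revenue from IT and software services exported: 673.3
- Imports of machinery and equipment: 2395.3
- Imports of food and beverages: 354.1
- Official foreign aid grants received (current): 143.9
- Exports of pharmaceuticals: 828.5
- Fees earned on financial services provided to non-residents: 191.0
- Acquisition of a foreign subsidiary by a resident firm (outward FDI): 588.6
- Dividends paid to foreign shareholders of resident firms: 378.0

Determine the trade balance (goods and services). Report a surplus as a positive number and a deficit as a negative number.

-3867.4

Goods: 828.5 - 772.8 - 354.1 - 1359.7 - 2395.3 = -4053.4
Services: -533.1 + 673.3 - 145.2 + 191.0 = 186.0
Trade balance = -4053.4 + 186.0 = -3867.4
(Excluded from the trade balance — financial account: foreign purchases of equities on the domestic stock exchange 233.9, foreign purchases of domestic corporate bonds 856.4, purchases of foreign government bonds by domestic residents 549.6, inward foreign direct investment in the manufacturing sector 929.5, new loans extended by domestic banks to foreign borrowers 667.6, acquisition of a foreign subsidiary by a resident firm (outward FDI) 588.6; primary income: reinvested earnings on direct investment abroad 176.0, interest received on holdings of foreign bonds 314.8, profits repatriated by foreign-owned firms operating domestically 406.1, dividends paid to foreign shareholders of resident firms 378.0; secondary income: personal remittances sent abroad by immigrant workers 186.8, official foreign aid grants received (current) 143.9.)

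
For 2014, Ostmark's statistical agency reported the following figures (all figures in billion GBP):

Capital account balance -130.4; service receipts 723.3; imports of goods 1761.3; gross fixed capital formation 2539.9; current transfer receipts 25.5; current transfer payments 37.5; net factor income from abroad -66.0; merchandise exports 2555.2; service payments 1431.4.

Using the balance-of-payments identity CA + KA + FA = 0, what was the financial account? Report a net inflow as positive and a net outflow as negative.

122.6

Goods balance = 2555.2 - 1761.3 = 793.9
Services balance = 723.3 - 1431.4 = -708.1
Trade balance (goods + services) = 793.9 + (-708.1) = 85.8
Net primary income = -66.0
Net secondary income = 25.5 - 37.5 = -12.0
Current account = 85.8 + (-66.0) + (-12.0) = 7.8
Financial account = -(7.8 + (-130.4)) = 122.6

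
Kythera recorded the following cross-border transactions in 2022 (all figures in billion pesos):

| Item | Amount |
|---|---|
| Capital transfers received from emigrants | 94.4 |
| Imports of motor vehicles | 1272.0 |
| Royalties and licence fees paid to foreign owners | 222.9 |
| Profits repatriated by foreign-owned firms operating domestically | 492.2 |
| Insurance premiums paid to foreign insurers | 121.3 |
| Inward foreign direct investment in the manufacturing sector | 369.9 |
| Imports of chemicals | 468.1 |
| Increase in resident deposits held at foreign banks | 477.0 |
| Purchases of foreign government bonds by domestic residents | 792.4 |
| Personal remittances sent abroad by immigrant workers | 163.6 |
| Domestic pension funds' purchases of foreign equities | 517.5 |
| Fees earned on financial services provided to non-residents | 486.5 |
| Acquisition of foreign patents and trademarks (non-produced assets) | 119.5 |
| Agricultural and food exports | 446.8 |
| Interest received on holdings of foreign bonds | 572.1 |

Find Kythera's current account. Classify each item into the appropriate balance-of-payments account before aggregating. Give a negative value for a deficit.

-1234.7

Goods: -468.1 - 1272.0 + 446.8 = -1293.3
Services: -222.9 - 121.3 + 486.5 = 142.3
Primary income: -492.2 + 572.1 = 79.9
Secondary income: -163.6
Current account = (-1293.3) + 142.3 + 79.9 + (-163.6) = -1234.7
(Excluded from the current account — capital account: capital transfers received from emigrants 94.4, acquisition of foreign patents and trademarks (non-produced assets) 119.5; financial account: inward foreign direct investment in the manufacturing sector 369.9, increase in resident deposits held at foreign banks 477.0, purchases of foreign government bonds by domestic residents 792.4, domestic pension funds' purchases of foreign equities 517.5.)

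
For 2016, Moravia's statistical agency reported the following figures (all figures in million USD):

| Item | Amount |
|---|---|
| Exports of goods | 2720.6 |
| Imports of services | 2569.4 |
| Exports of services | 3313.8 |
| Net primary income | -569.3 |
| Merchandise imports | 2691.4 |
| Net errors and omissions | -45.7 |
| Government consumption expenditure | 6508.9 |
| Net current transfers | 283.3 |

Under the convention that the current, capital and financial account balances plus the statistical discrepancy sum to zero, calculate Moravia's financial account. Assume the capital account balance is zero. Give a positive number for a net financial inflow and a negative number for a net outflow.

-441.9

Goods balance = 2720.6 - 2691.4 = 29.2
Services balance = 3313.8 - 2569.4 = 744.4
Trade balance (goods + services) = 29.2 + 744.4 = 773.6
Net primary income = -569.3
Net secondary income = 283.3
Current account = 773.6 + (-569.3) + 283.3 = 487.6
Financial account = -(487.6 + (-45.7)) = -441.9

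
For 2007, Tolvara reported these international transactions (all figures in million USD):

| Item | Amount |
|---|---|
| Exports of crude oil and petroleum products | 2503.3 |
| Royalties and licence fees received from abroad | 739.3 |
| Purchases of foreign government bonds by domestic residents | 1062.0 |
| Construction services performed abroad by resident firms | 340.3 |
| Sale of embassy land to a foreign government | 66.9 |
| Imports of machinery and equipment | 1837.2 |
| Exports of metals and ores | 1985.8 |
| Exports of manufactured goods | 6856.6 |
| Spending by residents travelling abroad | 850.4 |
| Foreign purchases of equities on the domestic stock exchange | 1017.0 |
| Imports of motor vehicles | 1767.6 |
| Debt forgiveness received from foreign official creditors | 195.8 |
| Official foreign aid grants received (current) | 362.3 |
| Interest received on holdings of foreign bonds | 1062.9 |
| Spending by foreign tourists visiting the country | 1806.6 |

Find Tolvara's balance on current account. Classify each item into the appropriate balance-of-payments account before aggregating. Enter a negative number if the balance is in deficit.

Goods: 6856.6 - 1767.6 - 1837.2 + 1985.8 + 2503.3 = 7740.9
Services: -850.4 + 739.3 + 340.3 + 1806.6 = 2035.8
Primary income: 1062.9
Secondary income: 362.3
Current account = 7740.9 + 2035.8 + 1062.9 + 362.3 = 11201.9
(Excluded from the current account — financial account: purchases of foreign government bonds by domestic residents 1062.0, foreign purchases of equities on the domestic stock exchange 1017.0; capital account: sale of embassy land to a foreign government 66.9, debt forgiveness received from foreign official creditors 195.8.)

11201.9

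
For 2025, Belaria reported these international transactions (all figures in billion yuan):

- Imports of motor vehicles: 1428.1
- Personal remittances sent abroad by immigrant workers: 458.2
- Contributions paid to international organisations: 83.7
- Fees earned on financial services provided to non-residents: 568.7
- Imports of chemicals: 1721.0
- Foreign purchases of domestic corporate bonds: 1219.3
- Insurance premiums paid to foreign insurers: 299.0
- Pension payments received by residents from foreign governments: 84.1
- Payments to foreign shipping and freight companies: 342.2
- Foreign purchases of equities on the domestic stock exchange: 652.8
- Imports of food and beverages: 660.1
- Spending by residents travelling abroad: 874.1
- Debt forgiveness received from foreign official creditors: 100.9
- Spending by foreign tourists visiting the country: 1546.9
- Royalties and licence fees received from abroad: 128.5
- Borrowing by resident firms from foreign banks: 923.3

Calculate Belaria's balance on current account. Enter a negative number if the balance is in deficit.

-3538.2

Goods: -1428.1 - 1721.0 - 660.1 = -3809.2
Services: -342.2 - 299.0 + 128.5 - 874.1 + 568.7 + 1546.9 = 728.8
Secondary income: -83.7 + 84.1 - 458.2 = -457.8
Current account = (-3809.2) + 728.8 + (-457.8) = -3538.2
(Excluded from the current account — financial account: foreign purchases of domestic corporate bonds 1219.3, foreign purchases of equities on the domestic stock exchange 652.8, borrowing by resident firms from foreign banks 923.3; capital account: debt forgiveness received from foreign official creditors 100.9.)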